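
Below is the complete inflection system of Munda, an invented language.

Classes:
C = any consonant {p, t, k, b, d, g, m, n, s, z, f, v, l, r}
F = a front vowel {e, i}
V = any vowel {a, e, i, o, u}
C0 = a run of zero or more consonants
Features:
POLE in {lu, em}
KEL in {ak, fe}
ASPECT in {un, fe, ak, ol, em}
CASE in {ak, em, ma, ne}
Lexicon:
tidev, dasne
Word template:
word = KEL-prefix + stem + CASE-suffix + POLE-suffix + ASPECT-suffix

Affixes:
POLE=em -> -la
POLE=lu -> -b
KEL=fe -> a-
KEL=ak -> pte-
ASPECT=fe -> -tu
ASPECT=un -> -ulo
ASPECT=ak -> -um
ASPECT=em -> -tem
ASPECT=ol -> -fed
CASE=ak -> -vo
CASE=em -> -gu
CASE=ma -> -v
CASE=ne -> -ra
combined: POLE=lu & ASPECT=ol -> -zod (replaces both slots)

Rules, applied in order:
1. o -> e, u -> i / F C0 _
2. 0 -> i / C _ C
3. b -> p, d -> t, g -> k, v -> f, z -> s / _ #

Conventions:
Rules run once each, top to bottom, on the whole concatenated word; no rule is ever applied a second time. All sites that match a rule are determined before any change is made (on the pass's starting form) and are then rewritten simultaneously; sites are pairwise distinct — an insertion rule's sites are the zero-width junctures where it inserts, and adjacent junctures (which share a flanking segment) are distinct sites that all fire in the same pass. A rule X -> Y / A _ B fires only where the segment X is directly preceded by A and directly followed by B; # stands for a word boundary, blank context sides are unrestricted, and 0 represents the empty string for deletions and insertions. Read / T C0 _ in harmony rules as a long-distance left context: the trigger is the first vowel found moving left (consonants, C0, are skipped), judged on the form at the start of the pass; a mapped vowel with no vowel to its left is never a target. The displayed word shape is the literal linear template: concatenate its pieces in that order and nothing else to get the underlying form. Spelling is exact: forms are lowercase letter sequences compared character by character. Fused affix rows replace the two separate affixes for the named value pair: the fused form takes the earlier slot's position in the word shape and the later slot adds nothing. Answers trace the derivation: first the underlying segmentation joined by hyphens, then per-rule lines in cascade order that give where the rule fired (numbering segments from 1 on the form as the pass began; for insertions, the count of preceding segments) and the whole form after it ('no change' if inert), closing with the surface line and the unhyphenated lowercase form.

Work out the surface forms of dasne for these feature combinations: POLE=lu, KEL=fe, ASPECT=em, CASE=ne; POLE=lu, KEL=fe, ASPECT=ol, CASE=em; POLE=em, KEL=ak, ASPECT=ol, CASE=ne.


cell POLE=lu, KEL=fe, ASPECT=em, CASE=ne:
underlying: a-dasne-ra-b-tem
1. o -> e, u -> i / F C0 _: no change
2. 0 -> i / C _ C: inserts after position(s) 4, 9: adasinerabitem
3. b -> p, d -> t, g -> k, v -> f, z -> s / _ #: no change
surface: adasinerabitem

cell POLE=lu, KEL=fe, ASPECT=ol, CASE=em:
underlying: a-dasne-gu-zod
1. o -> e, u -> i / F C0 _: fires at position(s) 8: adasnegizod
2. 0 -> i / C _ C: inserts after position(s) 4: adasinegizod
3. b -> p, d -> t, g -> k, v -> f, z -> s / _ #: fires at position(s) 12: adasinegizot
surface: adasinegizot

cell POLE=em, KEL=ak, ASPECT=ol, CASE=ne:
underlying: pte-dasne-ra-la-fed
1. o -> e, u -> i / F C0 _: no change
2. 0 -> i / C _ C: inserts after position(s) 1, 6: pitedasineralafed
3. b -> p, d -> t, g -> k, v -> f, z -> s / _ #: fires at position(s) 17: pitedasineralafet
surface: pitedasineralafet


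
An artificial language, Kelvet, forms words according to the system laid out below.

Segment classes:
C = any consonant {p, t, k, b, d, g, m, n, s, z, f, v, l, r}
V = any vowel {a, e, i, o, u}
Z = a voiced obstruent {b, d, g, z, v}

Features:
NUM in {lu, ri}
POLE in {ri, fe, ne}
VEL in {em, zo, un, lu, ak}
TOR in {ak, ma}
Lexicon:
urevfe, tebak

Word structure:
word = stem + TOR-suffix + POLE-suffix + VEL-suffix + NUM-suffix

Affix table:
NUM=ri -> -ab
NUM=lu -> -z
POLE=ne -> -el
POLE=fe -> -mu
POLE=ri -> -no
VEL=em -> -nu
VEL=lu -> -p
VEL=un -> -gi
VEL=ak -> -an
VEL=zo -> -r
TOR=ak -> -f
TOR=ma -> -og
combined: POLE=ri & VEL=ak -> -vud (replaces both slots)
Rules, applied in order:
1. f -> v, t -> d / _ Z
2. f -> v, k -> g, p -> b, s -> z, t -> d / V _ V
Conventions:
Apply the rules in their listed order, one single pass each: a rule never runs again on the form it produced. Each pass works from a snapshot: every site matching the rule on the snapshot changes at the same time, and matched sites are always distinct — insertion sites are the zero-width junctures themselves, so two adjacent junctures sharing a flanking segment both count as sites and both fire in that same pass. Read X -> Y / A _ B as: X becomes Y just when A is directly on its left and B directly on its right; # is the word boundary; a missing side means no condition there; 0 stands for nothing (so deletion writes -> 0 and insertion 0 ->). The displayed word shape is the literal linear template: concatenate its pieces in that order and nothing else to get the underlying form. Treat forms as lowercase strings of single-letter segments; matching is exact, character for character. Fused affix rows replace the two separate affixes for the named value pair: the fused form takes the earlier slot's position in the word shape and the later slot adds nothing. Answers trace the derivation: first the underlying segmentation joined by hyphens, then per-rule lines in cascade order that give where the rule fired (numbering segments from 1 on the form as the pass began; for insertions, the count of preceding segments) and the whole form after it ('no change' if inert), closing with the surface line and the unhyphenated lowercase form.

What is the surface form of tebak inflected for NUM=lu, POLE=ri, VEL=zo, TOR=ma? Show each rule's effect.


underlying: tebak-og-no-r-z
1. f -> v, t -> d / _ Z: no change
2. f -> v, k -> g, p -> b, s -> z, t -> d / V _ V: fires at position(s) 5: tebagognorz
surface: tebagognorz


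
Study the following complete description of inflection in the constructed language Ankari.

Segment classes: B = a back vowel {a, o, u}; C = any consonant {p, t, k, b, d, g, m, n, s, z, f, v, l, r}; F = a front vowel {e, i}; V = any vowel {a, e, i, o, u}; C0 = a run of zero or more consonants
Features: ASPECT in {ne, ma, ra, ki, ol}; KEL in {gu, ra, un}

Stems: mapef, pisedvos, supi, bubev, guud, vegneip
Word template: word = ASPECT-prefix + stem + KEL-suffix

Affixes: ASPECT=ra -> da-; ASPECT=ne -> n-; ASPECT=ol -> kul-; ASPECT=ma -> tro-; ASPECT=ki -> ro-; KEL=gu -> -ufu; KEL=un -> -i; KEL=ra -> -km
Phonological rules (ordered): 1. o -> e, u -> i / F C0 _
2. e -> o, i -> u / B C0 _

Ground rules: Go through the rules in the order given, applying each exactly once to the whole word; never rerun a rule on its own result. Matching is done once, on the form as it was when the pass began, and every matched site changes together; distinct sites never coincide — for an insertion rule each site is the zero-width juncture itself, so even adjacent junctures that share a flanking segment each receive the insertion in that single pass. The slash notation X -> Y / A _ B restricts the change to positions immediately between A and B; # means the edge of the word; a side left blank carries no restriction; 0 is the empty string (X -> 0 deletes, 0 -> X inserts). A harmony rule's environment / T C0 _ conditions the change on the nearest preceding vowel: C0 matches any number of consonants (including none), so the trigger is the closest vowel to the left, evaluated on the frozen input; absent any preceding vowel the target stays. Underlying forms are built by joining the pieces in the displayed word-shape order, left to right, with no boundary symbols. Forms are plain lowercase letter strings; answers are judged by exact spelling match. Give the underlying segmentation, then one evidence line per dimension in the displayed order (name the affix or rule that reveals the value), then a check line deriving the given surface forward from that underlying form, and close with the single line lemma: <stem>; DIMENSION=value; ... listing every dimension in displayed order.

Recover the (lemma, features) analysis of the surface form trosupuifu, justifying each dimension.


underlying: tro-supi-ufu
ASPECT=ma - signalled by the affix tro-
KEL=gu - signalled by the affix -ufu
check: trosupiufu -> trosupiifu -> trosupuifu
lemma: supi; ASPECT=ma; KEL=gu


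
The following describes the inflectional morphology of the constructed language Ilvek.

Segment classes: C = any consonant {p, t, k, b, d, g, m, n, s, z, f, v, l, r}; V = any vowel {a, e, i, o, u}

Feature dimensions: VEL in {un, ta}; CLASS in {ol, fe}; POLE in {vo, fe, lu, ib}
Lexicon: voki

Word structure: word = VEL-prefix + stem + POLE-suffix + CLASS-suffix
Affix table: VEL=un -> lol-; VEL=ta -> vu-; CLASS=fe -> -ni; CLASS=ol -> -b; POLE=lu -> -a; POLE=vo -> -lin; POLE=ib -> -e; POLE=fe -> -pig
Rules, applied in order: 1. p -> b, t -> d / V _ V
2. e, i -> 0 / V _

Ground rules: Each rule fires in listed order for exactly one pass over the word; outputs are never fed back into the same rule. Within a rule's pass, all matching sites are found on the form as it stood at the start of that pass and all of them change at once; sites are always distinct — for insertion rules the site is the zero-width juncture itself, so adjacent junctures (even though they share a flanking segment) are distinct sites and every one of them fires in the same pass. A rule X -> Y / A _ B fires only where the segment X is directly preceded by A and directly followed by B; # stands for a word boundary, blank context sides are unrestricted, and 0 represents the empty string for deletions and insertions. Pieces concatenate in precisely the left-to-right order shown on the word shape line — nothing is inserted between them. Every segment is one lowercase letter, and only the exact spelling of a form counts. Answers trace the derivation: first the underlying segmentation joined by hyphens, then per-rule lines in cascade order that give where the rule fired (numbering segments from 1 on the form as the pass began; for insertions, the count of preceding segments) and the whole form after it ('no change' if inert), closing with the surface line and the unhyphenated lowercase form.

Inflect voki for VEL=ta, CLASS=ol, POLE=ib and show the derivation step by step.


underlying: vu-voki-e-b
1. p -> b, t -> d / V _ V: no change
2. e, i -> 0 / V _: fires at position(s) 7: vuvokib
surface: vuvokib


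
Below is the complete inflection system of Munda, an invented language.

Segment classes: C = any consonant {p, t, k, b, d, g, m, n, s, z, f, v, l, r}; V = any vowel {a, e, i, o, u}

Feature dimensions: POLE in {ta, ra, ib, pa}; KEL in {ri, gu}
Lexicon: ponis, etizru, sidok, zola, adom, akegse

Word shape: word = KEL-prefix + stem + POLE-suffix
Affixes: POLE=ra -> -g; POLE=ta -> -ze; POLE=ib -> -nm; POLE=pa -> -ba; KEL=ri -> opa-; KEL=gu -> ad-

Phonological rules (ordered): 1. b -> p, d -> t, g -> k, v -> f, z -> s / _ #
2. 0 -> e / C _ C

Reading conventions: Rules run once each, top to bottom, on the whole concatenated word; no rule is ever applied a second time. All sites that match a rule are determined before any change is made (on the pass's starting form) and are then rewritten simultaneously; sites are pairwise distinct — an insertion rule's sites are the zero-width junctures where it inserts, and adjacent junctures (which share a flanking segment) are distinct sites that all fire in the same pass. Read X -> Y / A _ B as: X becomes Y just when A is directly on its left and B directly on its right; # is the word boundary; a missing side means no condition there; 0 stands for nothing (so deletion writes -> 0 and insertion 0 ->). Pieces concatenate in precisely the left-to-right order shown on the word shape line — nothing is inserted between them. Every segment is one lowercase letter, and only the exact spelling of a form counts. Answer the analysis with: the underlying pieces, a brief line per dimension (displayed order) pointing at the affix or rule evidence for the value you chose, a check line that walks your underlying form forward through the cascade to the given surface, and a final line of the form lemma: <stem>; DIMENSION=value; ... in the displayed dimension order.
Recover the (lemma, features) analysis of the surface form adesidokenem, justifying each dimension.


underlying: ad-sidok-nm
POLE=ib - signalled by the affix -nm
KEL=gu - signalled by the affix ad-
check: adsidoknm -> adsidoknm -> adesidokenem
lemma: sidok; POLE=ib; KEL=gu


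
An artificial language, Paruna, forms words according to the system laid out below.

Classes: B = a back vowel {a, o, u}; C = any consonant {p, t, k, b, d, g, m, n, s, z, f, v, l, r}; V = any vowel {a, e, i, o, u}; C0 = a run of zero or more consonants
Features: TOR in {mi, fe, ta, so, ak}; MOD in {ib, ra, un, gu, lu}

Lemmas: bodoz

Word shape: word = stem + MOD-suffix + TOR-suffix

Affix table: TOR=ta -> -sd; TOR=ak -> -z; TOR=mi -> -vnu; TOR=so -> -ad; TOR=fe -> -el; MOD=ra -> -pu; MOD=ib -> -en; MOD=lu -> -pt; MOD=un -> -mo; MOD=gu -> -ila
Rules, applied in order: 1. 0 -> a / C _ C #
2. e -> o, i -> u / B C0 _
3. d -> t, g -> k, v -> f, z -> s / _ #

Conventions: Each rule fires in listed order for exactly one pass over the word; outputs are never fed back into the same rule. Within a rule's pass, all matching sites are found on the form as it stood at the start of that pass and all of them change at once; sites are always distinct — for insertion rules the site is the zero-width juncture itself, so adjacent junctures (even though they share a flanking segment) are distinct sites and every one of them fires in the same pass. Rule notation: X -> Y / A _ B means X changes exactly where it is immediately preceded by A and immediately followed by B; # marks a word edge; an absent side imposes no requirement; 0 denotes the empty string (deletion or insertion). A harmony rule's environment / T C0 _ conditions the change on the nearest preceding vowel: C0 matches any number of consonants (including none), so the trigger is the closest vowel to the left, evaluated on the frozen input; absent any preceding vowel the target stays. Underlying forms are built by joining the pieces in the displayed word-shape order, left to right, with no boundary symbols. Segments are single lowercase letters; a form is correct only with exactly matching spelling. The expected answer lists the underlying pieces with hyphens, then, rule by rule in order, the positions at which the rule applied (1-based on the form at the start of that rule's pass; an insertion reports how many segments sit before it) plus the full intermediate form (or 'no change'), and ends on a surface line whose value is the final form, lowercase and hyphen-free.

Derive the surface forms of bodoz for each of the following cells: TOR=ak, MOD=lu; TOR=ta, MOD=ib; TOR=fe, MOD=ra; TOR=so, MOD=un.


cell TOR=ak, MOD=lu:
underlying: bodoz-pt-z
1. 0 -> a / C _ C #: inserts after position(s) 7: bodozptaz
2. e -> o, i -> u / B C0 _: no change
3. d -> t, g -> k, v -> f, z -> s / _ #: fires at position(s) 9: bodozptas
surface: bodozptas

cell TOR=ta, MOD=ib:
underlying: bodoz-en-sd
1. 0 -> a / C _ C #: inserts after position(s) 8: bodozensad
2. e -> o, i -> u / B C0 _: fires at position(s) 6: bodozonsad
3. d -> t, g -> k, v -> f, z -> s / _ #: fires at position(s) 10: bodozonsat
surface: bodozonsat

cell TOR=fe, MOD=ra:
underlying: bodoz-pu-el
1. 0 -> a / C _ C #: no change
2. e -> o, i -> u / B C0 _: fires at position(s) 8: bodozpuol
3. d -> t, g -> k, v -> f, z -> s / _ #: no change
surface: bodozpuol

cell TOR=so, MOD=un:
underlying: bodoz-mo-ad
1. 0 -> a / C _ C #: no change
2. e -> o, i -> u / B C0 _: no change
3. d -> t, g -> k, v -> f, z -> s / _ #: fires at position(s) 9: bodozmoat
surface: bodozmoat


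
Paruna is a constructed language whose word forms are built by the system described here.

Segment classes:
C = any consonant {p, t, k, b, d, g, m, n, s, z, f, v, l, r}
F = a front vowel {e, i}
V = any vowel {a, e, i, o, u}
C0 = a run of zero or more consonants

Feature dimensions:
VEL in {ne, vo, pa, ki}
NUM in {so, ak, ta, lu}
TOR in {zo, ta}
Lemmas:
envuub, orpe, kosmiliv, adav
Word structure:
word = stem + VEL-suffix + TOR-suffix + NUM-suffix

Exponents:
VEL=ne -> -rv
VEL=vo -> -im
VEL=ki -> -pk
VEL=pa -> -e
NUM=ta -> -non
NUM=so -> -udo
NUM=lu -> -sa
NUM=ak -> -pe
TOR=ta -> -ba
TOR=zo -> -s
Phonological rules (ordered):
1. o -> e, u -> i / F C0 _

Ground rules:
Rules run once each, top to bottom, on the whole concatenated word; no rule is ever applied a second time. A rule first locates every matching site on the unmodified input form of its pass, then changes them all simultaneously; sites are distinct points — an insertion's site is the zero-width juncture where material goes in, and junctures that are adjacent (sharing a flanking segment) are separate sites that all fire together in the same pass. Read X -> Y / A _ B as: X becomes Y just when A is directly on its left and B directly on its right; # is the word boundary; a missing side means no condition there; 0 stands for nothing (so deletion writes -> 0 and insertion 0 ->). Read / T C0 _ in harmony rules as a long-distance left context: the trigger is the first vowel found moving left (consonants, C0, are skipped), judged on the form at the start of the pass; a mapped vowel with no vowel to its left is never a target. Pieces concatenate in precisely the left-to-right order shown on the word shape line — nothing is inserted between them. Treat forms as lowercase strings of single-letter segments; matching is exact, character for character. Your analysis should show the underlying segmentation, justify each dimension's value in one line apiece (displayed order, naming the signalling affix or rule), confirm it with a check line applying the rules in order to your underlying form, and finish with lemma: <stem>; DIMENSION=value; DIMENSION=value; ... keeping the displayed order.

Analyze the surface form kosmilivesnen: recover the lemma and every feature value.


underlying: kosmiliv-e-s-non
VEL=pa - signalled by the affix -e
NUM=ta - signalled by the affix -non
TOR=zo - signalled by the affix -s
check: kosmilivesnon -> kosmilivesnen
lemma: kosmiliv; VEL=pa; NUM=ta; TOR=zo


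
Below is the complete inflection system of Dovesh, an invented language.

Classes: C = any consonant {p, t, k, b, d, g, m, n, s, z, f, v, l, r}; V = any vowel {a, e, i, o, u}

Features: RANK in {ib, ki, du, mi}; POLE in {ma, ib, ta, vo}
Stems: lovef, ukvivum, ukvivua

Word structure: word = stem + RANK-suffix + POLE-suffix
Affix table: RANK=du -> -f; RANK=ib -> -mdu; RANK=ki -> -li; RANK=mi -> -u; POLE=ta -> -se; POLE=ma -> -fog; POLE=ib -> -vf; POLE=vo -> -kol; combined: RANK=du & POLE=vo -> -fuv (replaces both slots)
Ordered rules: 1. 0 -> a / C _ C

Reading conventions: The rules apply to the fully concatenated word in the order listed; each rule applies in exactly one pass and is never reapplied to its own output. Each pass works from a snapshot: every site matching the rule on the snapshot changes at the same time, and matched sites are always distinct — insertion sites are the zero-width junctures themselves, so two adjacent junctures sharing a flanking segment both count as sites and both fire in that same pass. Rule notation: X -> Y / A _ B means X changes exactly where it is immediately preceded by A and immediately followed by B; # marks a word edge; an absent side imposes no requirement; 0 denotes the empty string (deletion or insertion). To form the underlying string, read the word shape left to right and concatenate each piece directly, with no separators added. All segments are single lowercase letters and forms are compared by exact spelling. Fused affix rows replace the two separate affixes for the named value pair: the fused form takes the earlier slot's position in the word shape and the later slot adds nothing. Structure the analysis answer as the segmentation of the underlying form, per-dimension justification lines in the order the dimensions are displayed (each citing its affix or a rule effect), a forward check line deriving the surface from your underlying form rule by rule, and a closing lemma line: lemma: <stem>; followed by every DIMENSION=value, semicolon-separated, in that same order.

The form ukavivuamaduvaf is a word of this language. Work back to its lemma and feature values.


underlying: ukvivua-mdu-vf
RANK=ib - signalled by the affix -mdu
POLE=ib - signalled by the affix -vf
check: ukvivuamduvf -> ukavivuamaduvaf
lemma: ukvivua; RANK=ib; POLE=ib


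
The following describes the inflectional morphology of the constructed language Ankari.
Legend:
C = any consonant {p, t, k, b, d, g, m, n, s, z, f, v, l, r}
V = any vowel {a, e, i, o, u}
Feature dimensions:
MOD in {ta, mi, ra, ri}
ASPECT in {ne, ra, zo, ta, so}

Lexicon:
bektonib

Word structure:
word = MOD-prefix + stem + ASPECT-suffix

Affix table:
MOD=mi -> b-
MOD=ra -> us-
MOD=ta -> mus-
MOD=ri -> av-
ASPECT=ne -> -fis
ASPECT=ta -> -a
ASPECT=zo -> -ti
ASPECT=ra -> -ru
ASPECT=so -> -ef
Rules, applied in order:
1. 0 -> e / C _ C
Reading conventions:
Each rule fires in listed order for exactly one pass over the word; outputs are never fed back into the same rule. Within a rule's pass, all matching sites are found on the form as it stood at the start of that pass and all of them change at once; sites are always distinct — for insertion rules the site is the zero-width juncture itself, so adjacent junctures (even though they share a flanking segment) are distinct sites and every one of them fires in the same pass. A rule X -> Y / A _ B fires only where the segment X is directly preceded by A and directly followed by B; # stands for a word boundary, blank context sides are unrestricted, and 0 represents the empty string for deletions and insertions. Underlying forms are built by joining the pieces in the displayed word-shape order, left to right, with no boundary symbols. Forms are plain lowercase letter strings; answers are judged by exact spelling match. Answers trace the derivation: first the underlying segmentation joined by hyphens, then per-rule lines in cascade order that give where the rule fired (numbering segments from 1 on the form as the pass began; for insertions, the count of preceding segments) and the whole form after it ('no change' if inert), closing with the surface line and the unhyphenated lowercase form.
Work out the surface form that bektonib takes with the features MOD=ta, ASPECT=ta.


underlying: mus-bektonib-a
1. 0 -> e / C _ C: inserts after position(s) 3, 6: musebeketoniba
surface: musebeketoniba


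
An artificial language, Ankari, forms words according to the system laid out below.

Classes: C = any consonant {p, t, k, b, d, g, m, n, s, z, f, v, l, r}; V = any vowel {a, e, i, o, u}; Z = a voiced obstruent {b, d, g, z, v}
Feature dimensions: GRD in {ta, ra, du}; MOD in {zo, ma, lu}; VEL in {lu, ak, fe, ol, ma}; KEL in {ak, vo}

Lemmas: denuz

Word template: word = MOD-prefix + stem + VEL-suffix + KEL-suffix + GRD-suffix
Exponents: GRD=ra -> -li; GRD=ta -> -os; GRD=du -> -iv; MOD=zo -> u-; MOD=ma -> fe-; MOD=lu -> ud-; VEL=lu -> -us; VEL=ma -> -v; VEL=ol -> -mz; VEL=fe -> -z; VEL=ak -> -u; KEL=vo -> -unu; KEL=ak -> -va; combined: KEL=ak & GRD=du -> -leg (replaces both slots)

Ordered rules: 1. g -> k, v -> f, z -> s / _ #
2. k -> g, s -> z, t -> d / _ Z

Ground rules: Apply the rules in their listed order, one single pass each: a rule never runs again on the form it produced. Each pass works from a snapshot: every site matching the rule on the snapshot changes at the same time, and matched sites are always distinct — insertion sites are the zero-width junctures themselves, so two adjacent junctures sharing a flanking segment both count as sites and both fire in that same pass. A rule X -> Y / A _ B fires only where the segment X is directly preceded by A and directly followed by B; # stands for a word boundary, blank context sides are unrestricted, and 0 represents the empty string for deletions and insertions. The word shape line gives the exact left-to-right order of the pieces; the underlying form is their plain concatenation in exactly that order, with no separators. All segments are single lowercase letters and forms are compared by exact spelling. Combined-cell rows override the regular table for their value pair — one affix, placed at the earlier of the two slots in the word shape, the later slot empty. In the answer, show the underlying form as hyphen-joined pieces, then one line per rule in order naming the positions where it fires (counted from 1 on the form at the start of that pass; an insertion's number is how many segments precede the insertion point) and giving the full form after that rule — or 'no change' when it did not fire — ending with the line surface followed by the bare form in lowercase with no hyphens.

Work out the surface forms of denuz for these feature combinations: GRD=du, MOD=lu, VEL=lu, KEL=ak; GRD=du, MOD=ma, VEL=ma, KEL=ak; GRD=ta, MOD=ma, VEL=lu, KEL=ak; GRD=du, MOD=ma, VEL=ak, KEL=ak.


cell GRD=du, MOD=lu, VEL=lu, KEL=ak:
underlying: ud-denuz-us-leg
1. g -> k, v -> f, z -> s / _ #: fires at position(s) 12: uddenuzuslek
2. k -> g, s -> z, t -> d / _ Z: no change
surface: uddenuzuslek

cell GRD=du, MOD=ma, VEL=ma, KEL=ak:
underlying: fe-denuz-v-leg
1. g -> k, v -> f, z -> s / _ #: fires at position(s) 11: fedenuzvlek
2. k -> g, s -> z, t -> d / _ Z: no change
surface: fedenuzvlek

cell GRD=ta, MOD=ma, VEL=lu, KEL=ak:
underlying: fe-denuz-us-va-os
1. g -> k, v -> f, z -> s / _ #: no change
2. k -> g, s -> z, t -> d / _ Z: fires at position(s) 9: fedenuzuzvaos
surface: fedenuzuzvaos

cell GRD=du, MOD=ma, VEL=ak, KEL=ak:
underlying: fe-denuz-u-leg
1. g -> k, v -> f, z -> s / _ #: fires at position(s) 11: fedenuzulek
2. k -> g, s -> z, t -> d / _ Z: no change
surface: fedenuzulek


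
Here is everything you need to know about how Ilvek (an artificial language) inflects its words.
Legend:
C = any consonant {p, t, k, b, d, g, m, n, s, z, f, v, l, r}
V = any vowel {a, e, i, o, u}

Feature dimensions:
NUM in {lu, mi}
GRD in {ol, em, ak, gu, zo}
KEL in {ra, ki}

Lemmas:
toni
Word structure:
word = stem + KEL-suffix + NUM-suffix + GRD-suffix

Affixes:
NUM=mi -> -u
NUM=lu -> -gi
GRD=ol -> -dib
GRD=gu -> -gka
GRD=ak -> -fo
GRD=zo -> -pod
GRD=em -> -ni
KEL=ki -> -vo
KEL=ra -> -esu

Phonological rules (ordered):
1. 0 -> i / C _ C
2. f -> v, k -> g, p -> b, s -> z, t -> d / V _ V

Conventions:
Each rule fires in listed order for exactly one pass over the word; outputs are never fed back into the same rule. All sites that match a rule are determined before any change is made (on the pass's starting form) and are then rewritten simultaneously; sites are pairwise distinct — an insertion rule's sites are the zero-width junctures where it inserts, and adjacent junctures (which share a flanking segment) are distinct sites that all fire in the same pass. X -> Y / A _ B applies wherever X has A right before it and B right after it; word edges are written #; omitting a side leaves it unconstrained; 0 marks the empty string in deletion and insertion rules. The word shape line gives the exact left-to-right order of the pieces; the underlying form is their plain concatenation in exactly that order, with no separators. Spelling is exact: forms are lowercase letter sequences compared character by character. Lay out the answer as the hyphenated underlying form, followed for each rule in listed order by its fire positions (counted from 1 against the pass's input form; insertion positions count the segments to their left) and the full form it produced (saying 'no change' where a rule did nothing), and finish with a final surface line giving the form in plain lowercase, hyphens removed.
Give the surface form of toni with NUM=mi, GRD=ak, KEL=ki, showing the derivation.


underlying: toni-vo-u-fo
1. 0 -> i / C _ C: no change
2. f -> v, k -> g, p -> b, s -> z, t -> d / V _ V: fires at position(s) 8: tonivouvo
surface: tonivouvo


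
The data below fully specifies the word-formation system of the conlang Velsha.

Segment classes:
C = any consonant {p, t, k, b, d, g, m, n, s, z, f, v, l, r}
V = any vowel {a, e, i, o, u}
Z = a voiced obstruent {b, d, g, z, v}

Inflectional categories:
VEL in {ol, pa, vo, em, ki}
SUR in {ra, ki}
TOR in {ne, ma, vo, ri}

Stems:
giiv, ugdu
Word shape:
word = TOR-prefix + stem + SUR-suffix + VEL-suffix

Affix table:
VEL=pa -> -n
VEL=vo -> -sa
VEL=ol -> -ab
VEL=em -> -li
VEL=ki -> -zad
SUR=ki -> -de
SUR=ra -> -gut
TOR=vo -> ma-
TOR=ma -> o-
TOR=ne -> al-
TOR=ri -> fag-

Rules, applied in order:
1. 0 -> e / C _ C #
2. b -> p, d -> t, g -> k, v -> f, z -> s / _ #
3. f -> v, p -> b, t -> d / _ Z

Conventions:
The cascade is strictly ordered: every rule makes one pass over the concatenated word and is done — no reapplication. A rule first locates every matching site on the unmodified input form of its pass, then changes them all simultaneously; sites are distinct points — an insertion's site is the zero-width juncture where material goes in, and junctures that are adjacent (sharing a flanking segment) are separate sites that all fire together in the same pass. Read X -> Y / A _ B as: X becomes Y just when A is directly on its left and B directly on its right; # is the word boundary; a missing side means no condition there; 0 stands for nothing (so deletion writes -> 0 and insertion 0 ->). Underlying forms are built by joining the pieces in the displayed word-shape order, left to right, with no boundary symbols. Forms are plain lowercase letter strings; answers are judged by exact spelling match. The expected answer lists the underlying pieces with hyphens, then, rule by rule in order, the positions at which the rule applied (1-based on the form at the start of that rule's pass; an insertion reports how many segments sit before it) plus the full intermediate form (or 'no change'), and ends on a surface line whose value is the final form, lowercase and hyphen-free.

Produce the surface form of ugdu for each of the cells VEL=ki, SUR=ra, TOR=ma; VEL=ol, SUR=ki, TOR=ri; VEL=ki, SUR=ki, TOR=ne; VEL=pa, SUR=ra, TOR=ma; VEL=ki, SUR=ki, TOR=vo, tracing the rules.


cell VEL=ki, SUR=ra, TOR=ma:
underlying: o-ugdu-gut-zad
1. 0 -> e / C _ C #: no change
2. b -> p, d -> t, g -> k, v -> f, z -> s / _ #: fires at position(s) 11: ougdugutzat
3. f -> v, p -> b, t -> d / _ Z: fires at position(s) 8: ougdugudzat
surface: ougdugudzat

cell VEL=ol, SUR=ki, TOR=ri:
underlying: fag-ugdu-de-ab
1. 0 -> e / C _ C #: no change
2. b -> p, d -> t, g -> k, v -> f, z -> s / _ #: fires at position(s) 11: fagugdudeap
3. f -> v, p -> b, t -> d / _ Z: no change
surface: fagugdudeap

cell VEL=ki, SUR=ki, TOR=ne:
underlying: al-ugdu-de-zad
1. 0 -> e / C _ C #: no change
2. b -> p, d -> t, g -> k, v -> f, z -> s / _ #: fires at position(s) 11: alugdudezat
3. f -> v, p -> b, t -> d / _ Z: no change
surface: alugdudezat

cell VEL=pa, SUR=ra, TOR=ma:
underlying: o-ugdu-gut-n
1. 0 -> e / C _ C #: inserts after position(s) 8: ougduguten
2. b -> p, d -> t, g -> k, v -> f, z -> s / _ #: no change
3. f -> v, p -> b, t -> d / _ Z: no change
surface: ougduguten

cell VEL=ki, SUR=ki, TOR=vo:
underlying: ma-ugdu-de-zad
1. 0 -> e / C _ C #: no change
2. b -> p, d -> t, g -> k, v -> f, z -> s / _ #: fires at position(s) 11: maugdudezat
3. f -> v, p -> b, t -> d / _ Z: no change
surface: maugdudezat


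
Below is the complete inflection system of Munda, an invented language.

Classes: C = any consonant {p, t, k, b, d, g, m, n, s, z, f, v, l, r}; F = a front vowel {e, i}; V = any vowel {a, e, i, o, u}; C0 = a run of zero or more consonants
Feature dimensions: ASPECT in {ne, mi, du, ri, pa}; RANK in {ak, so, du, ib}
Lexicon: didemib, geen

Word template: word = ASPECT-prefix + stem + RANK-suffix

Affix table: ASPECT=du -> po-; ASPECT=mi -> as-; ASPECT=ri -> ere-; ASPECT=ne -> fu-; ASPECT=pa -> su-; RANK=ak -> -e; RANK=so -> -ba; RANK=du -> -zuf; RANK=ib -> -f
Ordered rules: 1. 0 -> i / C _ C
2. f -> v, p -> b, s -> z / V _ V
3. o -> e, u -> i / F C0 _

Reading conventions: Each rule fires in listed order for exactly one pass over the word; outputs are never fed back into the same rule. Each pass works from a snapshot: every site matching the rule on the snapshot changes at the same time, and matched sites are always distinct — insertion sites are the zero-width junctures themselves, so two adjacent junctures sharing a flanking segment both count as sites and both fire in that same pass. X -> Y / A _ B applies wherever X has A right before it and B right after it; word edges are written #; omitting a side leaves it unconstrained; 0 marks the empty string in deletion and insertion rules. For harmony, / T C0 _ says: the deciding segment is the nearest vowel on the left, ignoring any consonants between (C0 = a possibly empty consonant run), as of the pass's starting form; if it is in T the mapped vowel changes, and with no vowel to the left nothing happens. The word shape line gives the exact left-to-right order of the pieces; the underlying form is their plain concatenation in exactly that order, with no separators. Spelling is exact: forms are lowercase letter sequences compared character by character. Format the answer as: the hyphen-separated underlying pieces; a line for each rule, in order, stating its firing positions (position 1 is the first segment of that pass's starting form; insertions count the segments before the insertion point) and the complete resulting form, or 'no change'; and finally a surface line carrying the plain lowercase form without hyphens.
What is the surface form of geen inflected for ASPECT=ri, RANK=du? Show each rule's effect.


underlying: ere-geen-zuf
1. 0 -> i / C _ C: inserts after position(s) 7: eregeenizuf
2. f -> v, p -> b, s -> z / V _ V: no change
3. o -> e, u -> i / F C0 _: fires at position(s) 10: eregeenizif
surface: eregeenizif


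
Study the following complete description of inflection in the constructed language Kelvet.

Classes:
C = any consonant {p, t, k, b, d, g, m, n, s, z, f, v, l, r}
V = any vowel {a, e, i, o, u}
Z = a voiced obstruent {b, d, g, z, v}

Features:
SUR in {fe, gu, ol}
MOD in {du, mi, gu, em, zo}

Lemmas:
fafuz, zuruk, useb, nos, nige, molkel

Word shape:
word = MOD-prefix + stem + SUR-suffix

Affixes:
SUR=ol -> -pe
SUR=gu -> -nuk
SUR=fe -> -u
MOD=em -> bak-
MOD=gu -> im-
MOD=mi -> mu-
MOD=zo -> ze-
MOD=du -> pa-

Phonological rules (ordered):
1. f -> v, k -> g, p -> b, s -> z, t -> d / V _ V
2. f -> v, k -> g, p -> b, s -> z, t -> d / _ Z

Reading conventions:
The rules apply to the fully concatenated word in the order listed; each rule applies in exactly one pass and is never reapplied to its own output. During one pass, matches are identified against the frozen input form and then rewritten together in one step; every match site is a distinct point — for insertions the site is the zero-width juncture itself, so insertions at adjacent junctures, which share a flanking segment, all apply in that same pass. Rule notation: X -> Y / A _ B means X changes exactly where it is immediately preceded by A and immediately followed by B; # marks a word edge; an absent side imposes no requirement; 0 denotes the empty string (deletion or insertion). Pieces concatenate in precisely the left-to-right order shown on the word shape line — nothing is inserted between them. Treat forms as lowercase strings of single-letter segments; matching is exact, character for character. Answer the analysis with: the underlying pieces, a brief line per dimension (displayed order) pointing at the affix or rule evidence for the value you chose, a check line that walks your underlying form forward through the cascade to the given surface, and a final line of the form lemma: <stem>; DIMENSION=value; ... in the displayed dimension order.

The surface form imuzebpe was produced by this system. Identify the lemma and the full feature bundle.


underlying: im-useb-pe
SUR=ol - signalled by the affix -pe
MOD=gu - signalled by the affix im-
check: imusebpe -> imuzebpe -> imuzebpe
lemma: useb; SUR=ol; MOD=gu


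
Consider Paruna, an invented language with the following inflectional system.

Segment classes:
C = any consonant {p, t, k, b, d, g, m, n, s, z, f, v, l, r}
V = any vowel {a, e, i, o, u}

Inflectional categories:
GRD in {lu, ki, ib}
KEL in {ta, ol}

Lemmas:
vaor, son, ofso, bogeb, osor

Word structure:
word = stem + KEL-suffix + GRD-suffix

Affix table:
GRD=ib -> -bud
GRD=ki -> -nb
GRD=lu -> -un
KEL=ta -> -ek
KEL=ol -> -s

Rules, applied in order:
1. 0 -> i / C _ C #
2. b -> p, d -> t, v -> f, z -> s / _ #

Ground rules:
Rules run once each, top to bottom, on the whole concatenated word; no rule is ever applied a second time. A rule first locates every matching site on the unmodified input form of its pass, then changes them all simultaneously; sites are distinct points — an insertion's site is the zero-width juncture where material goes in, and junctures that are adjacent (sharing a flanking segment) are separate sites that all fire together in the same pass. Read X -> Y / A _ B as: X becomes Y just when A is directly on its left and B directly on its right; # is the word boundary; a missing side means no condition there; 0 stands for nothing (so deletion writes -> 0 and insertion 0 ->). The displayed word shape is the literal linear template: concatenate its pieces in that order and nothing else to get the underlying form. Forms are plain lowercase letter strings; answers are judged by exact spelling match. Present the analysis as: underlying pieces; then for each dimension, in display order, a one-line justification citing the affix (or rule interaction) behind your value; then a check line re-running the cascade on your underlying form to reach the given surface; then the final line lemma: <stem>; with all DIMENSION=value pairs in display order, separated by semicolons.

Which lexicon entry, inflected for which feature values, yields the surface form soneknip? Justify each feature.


underlying: son-ek-nb
GRD=ki - signalled by the affix -nb
KEL=ta - signalled by the affix -ek
check: soneknb -> soneknib -> soneknip
lemma: son; GRD=ki; KEL=ta


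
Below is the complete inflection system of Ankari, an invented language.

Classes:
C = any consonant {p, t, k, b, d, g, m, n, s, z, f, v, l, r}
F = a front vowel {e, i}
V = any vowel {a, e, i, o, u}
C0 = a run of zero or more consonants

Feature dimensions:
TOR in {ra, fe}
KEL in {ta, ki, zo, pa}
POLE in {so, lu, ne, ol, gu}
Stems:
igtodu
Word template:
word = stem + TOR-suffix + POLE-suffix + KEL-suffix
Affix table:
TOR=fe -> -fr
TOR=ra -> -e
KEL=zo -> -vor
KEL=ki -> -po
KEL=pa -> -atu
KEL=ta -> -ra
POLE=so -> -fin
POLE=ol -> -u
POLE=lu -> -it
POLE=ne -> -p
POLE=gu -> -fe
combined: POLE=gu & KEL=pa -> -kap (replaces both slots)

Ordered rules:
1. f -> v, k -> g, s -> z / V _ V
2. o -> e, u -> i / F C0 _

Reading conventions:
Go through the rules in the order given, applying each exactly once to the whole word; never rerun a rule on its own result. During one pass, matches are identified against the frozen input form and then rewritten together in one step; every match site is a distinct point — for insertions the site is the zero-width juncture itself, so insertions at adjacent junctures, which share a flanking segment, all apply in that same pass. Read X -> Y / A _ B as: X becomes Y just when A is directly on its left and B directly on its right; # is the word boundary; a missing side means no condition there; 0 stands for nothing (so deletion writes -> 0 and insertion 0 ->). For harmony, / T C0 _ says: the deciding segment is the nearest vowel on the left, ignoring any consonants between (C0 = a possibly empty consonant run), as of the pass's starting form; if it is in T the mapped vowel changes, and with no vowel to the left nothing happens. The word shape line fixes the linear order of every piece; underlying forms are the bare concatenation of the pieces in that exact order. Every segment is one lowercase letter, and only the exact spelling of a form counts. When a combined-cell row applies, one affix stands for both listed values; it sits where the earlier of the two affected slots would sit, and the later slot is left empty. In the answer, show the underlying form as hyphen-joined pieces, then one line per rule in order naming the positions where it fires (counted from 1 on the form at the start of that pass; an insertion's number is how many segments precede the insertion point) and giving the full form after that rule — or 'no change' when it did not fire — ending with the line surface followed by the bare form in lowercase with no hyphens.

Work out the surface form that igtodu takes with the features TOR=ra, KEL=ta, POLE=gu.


underlying: igtodu-e-fe-ra
1. f -> v, k -> g, s -> z / V _ V: fires at position(s) 8: igtoduevera
2. o -> e, u -> i / F C0 _: fires at position(s) 4: igteduevera
surface: igteduevera
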